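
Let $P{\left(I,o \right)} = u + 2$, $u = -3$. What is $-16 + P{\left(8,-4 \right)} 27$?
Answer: $-43$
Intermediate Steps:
$P{\left(I,o \right)} = -1$ ($P{\left(I,o \right)} = -3 + 2 = -1$)
$-16 + P{\left(8,-4 \right)} 27 = -16 - 27 = -43$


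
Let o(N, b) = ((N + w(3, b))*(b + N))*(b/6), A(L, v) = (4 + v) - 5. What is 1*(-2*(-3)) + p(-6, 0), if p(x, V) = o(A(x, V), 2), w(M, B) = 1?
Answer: 6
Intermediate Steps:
A(L, v) = -1 + v
o(N, b) = b*(1 + N)*(N + b)/6 (o(N, b) = ((N + 1)*(b + N))*(b/6) = ((1 + N)*(N + b))*(b*(⅙)) = ((1 + N)*(N + b))*(b/6) = b*(1 + N)*(N + b)/6)
p(x, V) = -⅓ + V + (-1 + V)²/3 (p(x, V) = (⅙)*2*((-1 + V) + 2 + (-1 + V)² + (-1 + V)*2) = (⅙)*2*((-1 + V) + 2 + (-1 + V)² + (-2 + 2*V)) = (⅙)*2*(-1 + (-1 + V)² + 3*V) = -⅓ + V + (-1 + V)²/3)
1*(-2*(-3)) + p(-6, 0) = 1*(-2*(-3)) + (⅓)*0*(1 + 0) = 1*6 + (⅓)*0*1 = 6 + 0 = 6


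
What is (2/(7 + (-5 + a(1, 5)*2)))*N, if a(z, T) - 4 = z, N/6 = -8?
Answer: -8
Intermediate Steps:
N = -48 (N = 6*(-8) = -48)
a(z, T) = 4 + z
(2/(7 + (-5 + a(1, 5)*2)))*N = (2/(7 + (-5 + (4 + 1)*2)))*(-48) = (2/(7 + (-5 + 5*2)))*(-48) = (2/(7 + (-5 + 10)))*(-48) = (2/(7 + 5))*(-48) = (2/12)*(-48) = ((1/12)*2)*(-48) = (1/6)*(-48) = -8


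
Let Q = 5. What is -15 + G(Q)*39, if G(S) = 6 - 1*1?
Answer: 180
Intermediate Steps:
G(S) = 5 (G(S) = 6 - 1 = 5)
-15 + G(Q)*39 = -15 + 5*39 = -15 + 195 = 180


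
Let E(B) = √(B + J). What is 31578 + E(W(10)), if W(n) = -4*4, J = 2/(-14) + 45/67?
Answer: 31578 + 2*I*√850766/469 ≈ 31578.0 + 3.9333*I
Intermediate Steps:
J = 248/469 (J = 2*(-1/14) + 45*(1/67) = -⅐ + 45/67 = 248/469 ≈ 0.52878)
W(n) = -16
E(B) = √(248/469 + B) (E(B) = √(B + 248/469) = √(248/469 + B))
31578 + E(W(10)) = 31578 + √(116312 + 219961*(-16))/469 = 31578 + √(116312 - 3519376)/469 = 31578 + √(-3403064)/469 = 31578 + (2*I*√850766)/469 = 31578 + 2*I*√850766/469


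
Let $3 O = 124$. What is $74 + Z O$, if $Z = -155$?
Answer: $- \frac{18998}{3} \approx -6332.7$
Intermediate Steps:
$O = \frac{124}{3}$ ($O = \frac{1}{3} \cdot 124 = \frac{124}{3} \approx 41.333$)
$74 + Z O = 74 - \frac{19220}{3} = - \frac{18998}{3}$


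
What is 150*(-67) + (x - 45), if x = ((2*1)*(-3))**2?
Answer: -10059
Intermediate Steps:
x = 36 (x = (2*(-3))**2 = (-6)**2 = 36)
150*(-67) + (x - 45) = 150*(-67) + (36 - 45) = -10050 - 9 = -10059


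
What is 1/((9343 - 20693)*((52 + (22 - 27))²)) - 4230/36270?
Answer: -1178391453/10104076450 ≈ -0.11663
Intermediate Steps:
1/((9343 - 20693)*((52 + (22 - 27))²)) - 4230/36270 = 1/((-11350)*((52 - 5)²)) - 4230*1/36270 = -1/(11350*(47²)) - 47/403 = -1/11350/2209 - 47/403 = -1/11350*1/2209 - 47/403 = -1/25072150 - 47/403 = -1178391453/10104076450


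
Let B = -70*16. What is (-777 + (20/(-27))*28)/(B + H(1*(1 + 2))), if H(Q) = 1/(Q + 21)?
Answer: 172312/241911 ≈ 0.71229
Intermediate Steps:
B = -1120
H(Q) = 1/(21 + Q)
(-777 + (20/(-27))*28)/(B + H(1*(1 + 2))) = (-777 + (20/(-27))*28)/(-1120 + 1/(21 + 1*(1 + 2))) = (-777 + (20*(-1/27))*28)/(-1120 + 1/(21 + 1*3)) = (-777 - 20/27*28)/(-1120 + 1/(21 + 3)) = (-777 - 560/27)/(-1120 + 1/24) = -21539/(27*(-1120 + 1/24)) = -21539/(27*(-26879/24)) = -21539/27*(-24/26879) = 172312/241911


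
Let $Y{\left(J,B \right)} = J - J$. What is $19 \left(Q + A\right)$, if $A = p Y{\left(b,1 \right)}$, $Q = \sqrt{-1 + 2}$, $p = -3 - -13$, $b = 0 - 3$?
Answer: $19$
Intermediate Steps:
$b = -3$ ($b = 0 - 3 = -3$)
$Y{\left(J,B \right)} = 0$
$p = 10$ ($p = -3 + 13 = 10$)
$Q = 1$ ($Q = \sqrt{1} = 1$)
$A = 0$ ($A = 10 \cdot 0 = 0$)
$19 \left(Q + A\right) = 19 \left(1 + 0\right) = 19 \cdot 1 = 19$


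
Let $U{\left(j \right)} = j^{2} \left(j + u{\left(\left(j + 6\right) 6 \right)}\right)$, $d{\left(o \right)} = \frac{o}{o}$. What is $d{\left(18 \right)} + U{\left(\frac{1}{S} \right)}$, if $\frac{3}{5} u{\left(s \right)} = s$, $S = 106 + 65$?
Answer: $\frac{5010482}{5000211} \approx 1.0021$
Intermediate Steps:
$S = 171$
$u{\left(s \right)} = \frac{5 s}{3}$
$d{\left(o \right)} = 1$
$U{\left(j \right)} = j^{2} \left(60 + 11 j\right)$ ($U{\left(j \right)} = j^{2} \left(j + \frac{5 \left(j + 6\right) 6}{3}\right) = j^{2} \left(j + \frac{5 \left(6 + j\right) 6}{3}\right) = j^{2} \left(j + \frac{5 \left(36 + 6 j\right)}{3}\right) = j^{2} \left(j + \left(60 + 10 j\right)\right) = j^{2} \left(60 + 11 j\right)$)
$d{\left(18 \right)} + U{\left(\frac{1}{S} \right)} = 1 + \left(\frac{1}{171}\right)^{2} \left(60 + \frac{11}{171}\right) = 1 + \frac{60 + 11 \cdot \frac{1}{171}}{29241} = 1 + \frac{60 + \frac{11}{171}}{29241} = 1 + \frac{1}{29241} \cdot \frac{10271}{171} = 1 + \frac{10271}{5000211} = \frac{5010482}{5000211}$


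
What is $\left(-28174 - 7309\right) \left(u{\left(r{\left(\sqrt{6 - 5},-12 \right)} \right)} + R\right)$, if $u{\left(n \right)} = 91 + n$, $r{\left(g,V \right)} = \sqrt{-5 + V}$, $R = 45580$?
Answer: $-1620544093 - 35483 i \sqrt{17} \approx -1.6205 \cdot 10^{9} - 1.463 \cdot 10^{5} i$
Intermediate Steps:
$\left(-28174 - 7309\right) \left(u{\left(r{\left(\sqrt{6 - 5},-12 \right)} \right)} + R\right) = \left(-28174 - 7309\right) \left(\left(91 + \sqrt{-5 - 12}\right) + 45580\right) = - 35483 \left(\left(91 + \sqrt{-17}\right) + 45580\right) = - 35483 \left(\left(91 + i \sqrt{17}\right) + 45580\right) = - 35483 \left(45671 + i \sqrt{17}\right) = -1620544093 - 35483 i \sqrt{17}$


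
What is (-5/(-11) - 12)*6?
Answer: -762/11 ≈ -69.273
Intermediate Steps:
(-5/(-11) - 12)*6 = (-5*(-1/11) - 12)*6 = (5/11 - 12)*6 = -127/11*6 = -762/11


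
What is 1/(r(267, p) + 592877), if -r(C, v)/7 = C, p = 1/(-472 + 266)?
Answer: 1/591008 ≈ 1.6920e-6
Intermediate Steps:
p = -1/206 (p = 1/(-206) = -1/206 ≈ -0.0048544)
r(C, v) = -7*C
1/(r(267, p) + 592877) = 1/(-7*267 + 592877) = 1/(-1869 + 592877) = 1/591008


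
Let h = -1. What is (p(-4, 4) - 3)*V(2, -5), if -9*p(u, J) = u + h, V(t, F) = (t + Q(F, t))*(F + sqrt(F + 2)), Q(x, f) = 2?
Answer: 440/9 - 88*I*sqrt(3)/9 ≈ 48.889 - 16.936*I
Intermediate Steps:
V(t, F) = (2 + t)*(F + sqrt(2 + F)) (V(t, F) = (t + 2)*(F + sqrt(F + 2)) = (2 + t)*(F + sqrt(2 + F)))
p(u, J) = 1/9 - u/9 (p(u, J) = -(u - 1)/9 = -(-1 + u)/9 = 1/9 - u/9)
(p(-4, 4) - 3)*V(2, -5) = ((1/9 - 1/9*(-4)) - 3)*(2*(-5) + 2*sqrt(2 - 5) - 5*2 + 2*sqrt(2 - 5)) = ((1/9 + 4/9) - 3)*(-10 + 2*sqrt(-3) - 10 + 2*sqrt(-3)) = (5/9 - 3)*(-10 + 2*(I*sqrt(3)) - 10 + 2*(I*sqrt(3))) = -22*(-10 + 2*I*sqrt(3) - 10 + 2*I*sqrt(3))/9 = -22*(-20 + 4*I*sqrt(3))/9 = 440/9 - 88*I*sqrt(3)/9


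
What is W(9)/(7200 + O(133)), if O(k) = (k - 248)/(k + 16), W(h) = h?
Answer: 1341/1072685 ≈ 0.0012501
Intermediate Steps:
O(k) = (-248 + k)/(16 + k)
W(9)/(7200 + O(133)) = 9/(7200 + (-248 + 133)/(16 + 133)) = 9/(7200 - 115/149) = 9/(1072685/149) = 9*(149/1072685) = 1341/1072685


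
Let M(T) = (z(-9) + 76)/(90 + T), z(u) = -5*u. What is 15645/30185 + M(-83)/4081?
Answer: 8192420/15678089 ≈ 0.52254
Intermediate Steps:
M(T) = 121/(90 + T) (M(T) = (-5*(-9) + 76)/(90 + T) = (45 + 76)/(90 + T) = 121/(90 + T))
15645/30185 + M(-83)/4081 = 15645/30185 + (121/(90 - 83))/4081 = 15645*(1/30185) + (121/7)*(1/4081) = 3129/6037 + (121*(⅐))*(1/4081) = 3129/6037 + (121/7)*(1/4081) = 3129/6037 + 11/2597 = 8192420/15678089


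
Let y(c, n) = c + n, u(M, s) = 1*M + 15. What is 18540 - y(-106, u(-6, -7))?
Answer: 18637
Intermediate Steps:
u(M, s) = 15 + M (u(M, s) = M + 15 = 15 + M)
18540 - y(-106, u(-6, -7)) = 18540 - (-106 + (15 - 6)) = 18540 - (-106 + 9) = 18540 - 1*(-97) = 18540 + 97 = 18637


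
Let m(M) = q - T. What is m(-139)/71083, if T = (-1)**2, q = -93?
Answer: -94/71083 ≈ -0.0013224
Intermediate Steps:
T = 1
m(M) = -94 (m(M) = -93 - 1*1 = -93 - 1 = -94)
m(-139)/71083 = -94/71083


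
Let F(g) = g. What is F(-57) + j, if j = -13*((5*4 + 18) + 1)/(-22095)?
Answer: -419636/7365 ≈ -56.977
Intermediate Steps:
j = 169/7365 (j = -13*((20 + 18) + 1)*(-1/22095) = -13*(38 + 1)*(-1/22095) = -13*39*(-1/22095) = -507*(-1/22095) = 169/7365 ≈ 0.022946)
F(-57) + j = -57 + 169/7365 = -419636/7365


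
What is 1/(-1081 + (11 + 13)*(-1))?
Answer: -1/1105 ≈ -0.00090498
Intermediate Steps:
1/(-1081 + (11 + 13)*(-1)) = 1/(-1081 + 24*(-1)) = 1/(-1081 - 24) = 1/(-1105) = -1/1105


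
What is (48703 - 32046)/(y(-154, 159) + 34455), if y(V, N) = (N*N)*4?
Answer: 16657/135579 ≈ 0.12286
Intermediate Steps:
y(V, N) = 4*N² (y(V, N) = N²*4 = 4*N²)
(48703 - 32046)/(y(-154, 159) + 34455) = (48703 - 32046)/(4*159² + 34455) = 16657/(4*25281 + 34455) = 16657/(101124 + 34455) = 16657/135579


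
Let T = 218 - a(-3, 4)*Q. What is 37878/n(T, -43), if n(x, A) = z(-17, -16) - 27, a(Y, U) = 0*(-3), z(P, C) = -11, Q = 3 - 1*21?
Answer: -18939/19 ≈ -996.79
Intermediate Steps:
Q = -18 (Q = 3 - 21 = -18)
a(Y, U) = 0
T = 218 (T = 218 - 0*(-18) = 218 - 1*0 = 218 + 0 = 218)
n(x, A) = -38 (n(x, A) = -11 - 27 = -38)
37878/n(T, -43) = 37878/(-38) = 37878*(-1/38) = -18939/19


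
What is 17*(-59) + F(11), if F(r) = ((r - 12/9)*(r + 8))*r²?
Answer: 63662/3 ≈ 21221.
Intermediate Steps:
F(r) = r²*(8 + r)*(-4/3 + r) (F(r) = ((r - 12*⅑)*(8 + r))*r² = ((r - 4/3)*(8 + r))*r² = ((-4/3 + r)*(8 + r))*r² = ((8 + r)*(-4/3 + r))*r² = r²*(8 + r)*(-4/3 + r))
17*(-59) + F(11) = 17*(-59) + (⅓)*11²*(-32 + 3*11² + 20*11) = -1003 + (⅓)*121*(-32 + 3*121 + 220) = -1003 + (⅓)*121*(-32 + 363 + 220) = -1003 + (⅓)*121*551 = -1003 + 66671/3 = 63662/3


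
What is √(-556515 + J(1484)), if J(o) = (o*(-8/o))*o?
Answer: I*√568387 ≈ 753.91*I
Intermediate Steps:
J(o) = -8*o
√(-556515 + J(1484)) = √(-556515 - 8*1484) = √(-556515 - 11872) = √(-568387) = I*√568387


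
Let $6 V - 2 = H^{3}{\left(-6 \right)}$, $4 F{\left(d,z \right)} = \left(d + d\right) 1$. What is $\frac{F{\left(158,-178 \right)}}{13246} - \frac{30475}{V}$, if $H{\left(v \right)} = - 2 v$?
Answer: $- \frac{242189443}{2291558} \approx -105.69$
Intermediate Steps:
$F{\left(d,z \right)} = \frac{d}{2}$ ($F{\left(d,z \right)} = \frac{\left(d + d\right) 1}{4} = \frac{2 d 1}{4} = \frac{2 d}{4} = \frac{d}{2}$)
$V = \frac{865}{3}$ ($V = \frac{1}{3} + \frac{\left(\left(-2\right) \left(-6\right)\right)^{3}}{6} = \frac{1}{3} + \frac{12^{3}}{6} = \frac{1}{3} + \frac{1}{6} \cdot 1728 = \frac{1}{3} + 288 = \frac{865}{3} \approx 288.33$)
$\frac{F{\left(158,-178 \right)}}{13246} - \frac{30475}{V} = \frac{\frac{1}{2} \cdot 158}{13246} - \frac{30475}{\frac{865}{3}} = 79 \cdot \frac{1}{13246} - \frac{18285}{173} = \frac{79}{13246} - \frac{18285}{173} = - \frac{242189443}{2291558}$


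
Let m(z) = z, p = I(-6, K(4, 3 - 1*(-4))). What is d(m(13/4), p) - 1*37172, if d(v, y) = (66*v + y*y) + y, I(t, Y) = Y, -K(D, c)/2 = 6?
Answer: -73651/2 ≈ -36826.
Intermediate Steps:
K(D, c) = -12 (K(D, c) = -2*6 = -12)
p = -12
d(v, y) = y + y² + 66*v (d(v, y) = (66*v + y²) + y = (y² + 66*v) + y = y + y² + 66*v)
d(m(13/4), p) - 1*37172 = (-12 + (-12)² + 66*(13/4)) - 1*37172 = (-12 + 144 + 66*(13*(¼))) - 37172 = (-12 + 144 + 66*(13/4)) - 37172 = (-12 + 144 + 429/2) - 37172 = 693/2 - 37172 = -73651/2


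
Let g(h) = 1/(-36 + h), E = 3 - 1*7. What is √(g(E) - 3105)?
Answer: I*√1242010/20 ≈ 55.723*I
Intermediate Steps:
E = -4 (E = 3 - 7 = -4)
√(g(E) - 3105) = √(1/(-36 - 4) - 3105) = √(1/(-40) - 3105) = √(-1/40 - 3105) = √(-124201/40) = I*√1242010/20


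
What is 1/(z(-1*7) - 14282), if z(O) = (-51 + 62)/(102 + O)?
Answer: -95/1356779 ≈ -7.0019e-5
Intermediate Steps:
z(O) = 11/(102 + O)
1/(z(-1*7) - 14282) = 1/(11/(102 - 1*7) - 14282) = 1/(11/(102 - 7) - 14282) = 1/(11/95 - 14282) = 1/(-1356779/95) = -95/1356779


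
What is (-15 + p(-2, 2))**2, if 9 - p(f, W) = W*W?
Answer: 100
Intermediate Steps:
p(f, W) = 9 - W**2 (p(f, W) = 9 - W*W = 9 - W**2)
(-15 + p(-2, 2))**2 = (-15 + (9 - 1*2**2))**2 = (-15 + (9 - 1*4))**2 = (-15 + (9 - 4))**2 = (-15 + 5)**2 = (-10)**2 = 100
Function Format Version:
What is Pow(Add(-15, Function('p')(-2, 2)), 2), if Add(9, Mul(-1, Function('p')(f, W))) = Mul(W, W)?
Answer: 100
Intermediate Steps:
Function('p')(f, W) = Add(9, Mul(-1, Pow(W, 2))) (Function('p')(f, W) = Add(9, Mul(-1, Mul(W, W))) = Add(9, Mul(-1, Pow(W, 2))))
Pow(Add(-15, Function('p')(-2, 2)), 2) = Pow(Add(-15, Add(9, Mul(-1, Pow(2, 2)))), 2) = Pow(Add(-15, Add(9, Mul(-1, 4))), 2) = Pow(Add(-15, Add(9, -4)), 2) = Pow(Add(-15, 5), 2) = Pow(-10, 2) = 100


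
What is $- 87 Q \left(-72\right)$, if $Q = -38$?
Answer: $-238032$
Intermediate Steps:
$- 87 Q \left(-72\right) = \left(-87\right) \left(-38\right) \left(-72\right) = 3306 \left(-72\right) = -238032$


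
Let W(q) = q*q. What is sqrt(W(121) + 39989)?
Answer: 3*sqrt(6070) ≈ 233.73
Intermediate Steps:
W(q) = q**2
sqrt(W(121) + 39989) = sqrt(121**2 + 39989) = sqrt(14641 + 39989) = sqrt(54630) = 3*sqrt(6070)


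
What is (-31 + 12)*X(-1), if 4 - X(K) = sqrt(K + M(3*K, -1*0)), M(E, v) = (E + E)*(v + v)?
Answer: -76 + 19*I ≈ -76.0 + 19.0*I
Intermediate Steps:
M(E, v) = 4*E*v (M(E, v) = (2*E)*(2*v) = 4*E*v)
X(K) = 4 - sqrt(K) (X(K) = 4 - sqrt(K + 4*(3*K)*(-1*0)) = 4 - sqrt(K + 4*(3*K)*0) = 4 - sqrt(K + 0) = 4 - sqrt(K))
(-31 + 12)*X(-1) = (-31 + 12)*(4 - sqrt(-1)) = -19*(4 - I) = -76 + 19*I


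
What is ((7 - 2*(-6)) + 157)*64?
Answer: 11264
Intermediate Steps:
((7 - 2*(-6)) + 157)*64 = ((7 + 12) + 157)*64 = (19 + 157)*64 = 176*64 = 11264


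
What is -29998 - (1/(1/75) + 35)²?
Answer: -42098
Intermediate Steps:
-29998 - (1/(1/75) + 35)² = -29998 - (75 + 35)² = -29998 - 1*110² = -29998 - 1*12100 = -29998 - 12100 = -42098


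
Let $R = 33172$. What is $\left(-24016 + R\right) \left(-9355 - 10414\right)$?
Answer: $-181004964$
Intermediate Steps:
$\left(-24016 + R\right) \left(-9355 - 10414\right) = \left(-24016 + 33172\right) \left(-9355 - 10414\right) = 9156 \left(-19769\right) = -181004964$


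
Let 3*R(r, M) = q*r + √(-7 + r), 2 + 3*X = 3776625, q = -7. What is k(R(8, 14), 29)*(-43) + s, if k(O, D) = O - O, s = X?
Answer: 3776623/3 ≈ 1.2589e+6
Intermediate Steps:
X = 3776623/3 (X = -⅔ + (⅓)*3776625 = -⅔ + 1258875 = 3776623/3 ≈ 1.2589e+6)
s = 3776623/3 ≈ 1.2589e+6
R(r, M) = -7*r/3 + √(-7 + r)/3 (R(r, M) = (-7*r + √(-7 + r))/3 = (√(-7 + r) - 7*r)/3 = -7*r/3 + √(-7 + r)/3)
k(O, D) = 0
k(R(8, 14), 29)*(-43) + s = 0*(-43) + 3776623/3 = 0 + 3776623/3 = 3776623/3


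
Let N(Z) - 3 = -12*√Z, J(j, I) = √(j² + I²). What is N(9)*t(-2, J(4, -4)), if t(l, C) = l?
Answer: 66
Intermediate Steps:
J(j, I) = √(I² + j²)
N(Z) = 3 - 12*√Z
N(9)*t(-2, J(4, -4)) = (3 - 12*√9)*(-2) = (3 - 12*3)*(-2) = (3 - 36)*(-2) = -33*(-2) = 66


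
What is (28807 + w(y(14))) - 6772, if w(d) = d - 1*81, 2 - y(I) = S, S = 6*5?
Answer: 21926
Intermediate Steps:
S = 30
y(I) = -28 (y(I) = 2 - 1*30 = 2 - 30 = -28)
w(d) = -81 + d (w(d) = d - 81 = -81 + d)
(28807 + w(y(14))) - 6772 = (28807 + (-81 - 28)) - 6772 = (28807 - 109) - 6772 = 28698 - 6772 = 21926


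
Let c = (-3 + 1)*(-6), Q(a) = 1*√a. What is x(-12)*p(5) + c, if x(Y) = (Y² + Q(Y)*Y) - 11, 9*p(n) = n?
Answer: 773/9 - 40*I*√3/3 ≈ 85.889 - 23.094*I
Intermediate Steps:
Q(a) = √a
p(n) = n/9
c = 12 (c = -2*(-6) = 12)
x(Y) = -11 + Y² + Y^(3/2) (x(Y) = (Y² + √Y*Y) - 11 = (Y² + Y^(3/2)) - 11 = -11 + Y² + Y^(3/2))
x(-12)*p(5) + c = (-11 + (-12)² + (-12)^(3/2))*((⅑)*5) + 12 = (-11 + 144 - 24*I*√3)*(5/9) + 12 = (133 - 24*I*√3)*(5/9) + 12 = (665/9 - 40*I*√3/3) + 12 = 773/9 - 40*I*√3/3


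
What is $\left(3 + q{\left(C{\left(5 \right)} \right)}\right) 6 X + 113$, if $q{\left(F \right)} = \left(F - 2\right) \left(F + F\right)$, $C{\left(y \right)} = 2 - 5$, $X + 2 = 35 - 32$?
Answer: $311$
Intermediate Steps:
$X = 1$ ($X = -2 + \left(35 - 32\right) = -2 + 3 = 1$)
$C{\left(y \right)} = -3$
$q{\left(F \right)} = 2 F \left(-2 + F\right)$ ($q{\left(F \right)} = \left(-2 + F\right) 2 F = 2 F \left(-2 + F\right)$)
$\left(3 + q{\left(C{\left(5 \right)} \right)}\right) 6 X + 113 = \left(3 + 2 \left(-3\right) \left(-2 - 3\right)\right) 6 \cdot 1 + 113 = \left(3 + 2 \left(-3\right) \left(-5\right)\right) 6 \cdot 1 + 113 = \left(3 + 30\right) 6 \cdot 1 + 113 = 33 \cdot 6 \cdot 1 + 113 = 198 \cdot 1 + 113 = 198 + 113 = 311$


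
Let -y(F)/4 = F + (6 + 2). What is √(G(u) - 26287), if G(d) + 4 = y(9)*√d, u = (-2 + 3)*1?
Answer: I*√26359 ≈ 162.35*I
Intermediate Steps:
y(F) = -32 - 4*F (y(F) = -4*(F + (6 + 2)) = -4*(F + 8) = -4*(8 + F) = -32 - 4*F)
u = 1 (u = 1*1 = 1)
G(d) = -4 - 68*√d (G(d) = -4 + (-32 - 4*9)*√d = -4 + (-32 - 36)*√d = -4 - 68*√d)
√(G(u) - 26287) = √((-4 - 68*√1) - 26287) = √((-4 - 68*1) - 26287) = √((-4 - 68) - 26287) = √(-72 - 26287) = √(-26359) = I*√26359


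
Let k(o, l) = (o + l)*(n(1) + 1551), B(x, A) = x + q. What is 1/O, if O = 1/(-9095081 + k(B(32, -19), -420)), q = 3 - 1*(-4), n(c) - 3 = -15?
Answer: -9681440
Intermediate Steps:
n(c) = -12 (n(c) = 3 - 15 = -12)
q = 7 (q = 3 + 4 = 7)
B(x, A) = 7 + x (B(x, A) = x + 7 = 7 + x)
k(o, l) = 1539*l + 1539*o (k(o, l) = (o + l)*(-12 + 1551) = (l + o)*1539 = 1539*l + 1539*o)
O = -1/9681440 (O = 1/(-9095081 + (1539*(-420) + 1539*(7 + 32))) = 1/(-9095081 + (-646380 + 1539*39)) = 1/(-9095081 + (-646380 + 60021)) = 1/(-9095081 - 586359) = 1/(-9681440) = -1/9681440 ≈ -1.0329e-7)
1/O = 1/(-1/9681440) = -9681440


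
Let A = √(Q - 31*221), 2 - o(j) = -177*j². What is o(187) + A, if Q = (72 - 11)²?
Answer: 6189515 + I*√3130 ≈ 6.1895e+6 + 55.946*I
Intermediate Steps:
o(j) = 2 + 177*j² (o(j) = 2 - (-177)*j² = 2 + 177*j²)
Q = 3721 (Q = 61² = 3721)
A = I*√3130 (A = √(3721 - 31*221) = √(3721 - 6851) = √(-3130) = I*√3130 ≈ 55.946*I)
o(187) + A = (2 + 177*187²) + I*√3130 = (2 + 177*34969) + I*√3130 = (2 + 6189513) + I*√3130 = 6189515 + I*√3130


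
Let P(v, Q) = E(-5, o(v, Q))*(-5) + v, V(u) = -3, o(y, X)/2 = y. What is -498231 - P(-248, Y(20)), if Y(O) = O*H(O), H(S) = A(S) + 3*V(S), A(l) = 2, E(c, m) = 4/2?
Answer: -497973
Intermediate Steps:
o(y, X) = 2*y
E(c, m) = 2 (E(c, m) = 4*(½) = 2)
H(S) = -7 (H(S) = 2 + 3*(-3) = 2 - 9 = -7)
Y(O) = -7*O (Y(O) = O*(-7) = -7*O)
P(v, Q) = -10 + v (P(v, Q) = 2*(-5) + v = -10 + v)
-498231 - P(-248, Y(20)) = -498231 - (-10 - 248) = -498231 - 1*(-258) = -498231 + 258 = -497973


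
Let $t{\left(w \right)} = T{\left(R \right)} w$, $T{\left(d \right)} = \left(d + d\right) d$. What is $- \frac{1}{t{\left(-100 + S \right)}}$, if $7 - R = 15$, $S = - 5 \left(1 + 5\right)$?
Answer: $\frac{1}{16640} \approx 6.0096 \cdot 10^{-5}$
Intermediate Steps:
$S = -30$ ($S = \left(-5\right) 6 = -30$)
$R = -8$ ($R = 7 - 15 = -8$)
$T{\left(d \right)} = 2 d^{2}$ ($T{\left(d \right)} = 2 d d = 2 d^{2}$)
$t{\left(w \right)} = 128 w$ ($t{\left(w \right)} = 2 \left(-8\right)^{2} w = 2 \cdot 64 w = 128 w$)
$- \frac{1}{t{\left(-100 + S \right)}} = - \frac{1}{128 \left(-100 - 30\right)} = - \frac{1}{128 \left(-130\right)} = - \frac{1}{-16640} = \left(-1\right) \left(- \frac{1}{16640}\right) = \frac{1}{16640}$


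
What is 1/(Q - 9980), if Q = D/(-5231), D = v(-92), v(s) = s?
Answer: -5231/52205288 ≈ -0.00010020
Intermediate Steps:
D = -92
Q = 92/5231 (Q = -92/(-5231) = -92*(-1/5231) = 92/5231 ≈ 0.017587)
1/(Q - 9980) = 1/(92/5231 - 9980) = 1/(-52205288/5231) = -5231/52205288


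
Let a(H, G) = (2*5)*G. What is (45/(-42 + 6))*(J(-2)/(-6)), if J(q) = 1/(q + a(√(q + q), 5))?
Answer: 5/1152 ≈ 0.0043403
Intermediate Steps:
a(H, G) = 10*G
J(q) = 1/(50 + q) (J(q) = 1/(q + 10*5) = 1/(q + 50) = 1/(50 + q))
(45/(-42 + 6))*(J(-2)/(-6)) = (45/(-42 + 6))*(1/((50 - 2)*(-6))) = (45/(-36))*(-⅙/48) = (45*(-1/36))*((1/48)*(-⅙)) = -5/4*(-1/288) = 5/1152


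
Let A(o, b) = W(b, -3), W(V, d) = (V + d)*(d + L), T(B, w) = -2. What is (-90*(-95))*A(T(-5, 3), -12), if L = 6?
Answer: -384750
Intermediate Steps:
W(V, d) = (6 + d)*(V + d) (W(V, d) = (V + d)*(d + 6) = (V + d)*(6 + d) = (6 + d)*(V + d))
A(o, b) = -9 + 3*b (A(o, b) = (-3)² + 6*b + 6*(-3) + b*(-3) = 9 + 6*b - 18 - 3*b = -9 + 3*b)
(-90*(-95))*A(T(-5, 3), -12) = (-90*(-95))*(-9 + 3*(-12)) = 8550*(-9 - 36) = 8550*(-45) = -384750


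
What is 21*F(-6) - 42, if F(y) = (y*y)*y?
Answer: -4578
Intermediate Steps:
F(y) = y³ (F(y) = y²*y = y³)
21*F(-6) - 42 = 21*(-6)³ - 42 = 21*(-216) - 42 = -4536 - 42 = -4578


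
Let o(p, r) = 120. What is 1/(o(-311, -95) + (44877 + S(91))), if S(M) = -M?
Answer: 1/44906 ≈ 2.2269e-5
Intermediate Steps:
1/(o(-311, -95) + (44877 + S(91))) = 1/(120 + (44877 - 1*91)) = 1/(120 + (44877 - 91)) = 1/(120 + 44786) = 1/44906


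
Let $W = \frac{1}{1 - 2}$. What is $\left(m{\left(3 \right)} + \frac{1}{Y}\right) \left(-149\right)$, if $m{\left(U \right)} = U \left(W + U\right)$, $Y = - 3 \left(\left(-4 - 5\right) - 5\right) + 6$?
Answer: $- \frac{43061}{48} \approx -897.1$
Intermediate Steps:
$Y = 48$ ($Y = - 3 \left(-9 - 5\right) + 6 = \left(-3\right) \left(-14\right) + 6 = 42 + 6 = 48$)
$W = -1$ ($W = \frac{1}{-1} = -1$)
$m{\left(U \right)} = U \left(-1 + U\right)$
$\left(m{\left(3 \right)} + \frac{1}{Y}\right) \left(-149\right) = \left(3 \left(-1 + 3\right) + \frac{1}{48}\right) \left(-149\right) = \left(3 \cdot 2 + \frac{1}{48}\right) \left(-149\right) = \left(6 + \frac{1}{48}\right) \left(-149\right) = \frac{289}{48} \left(-149\right) = - \frac{43061}{48}$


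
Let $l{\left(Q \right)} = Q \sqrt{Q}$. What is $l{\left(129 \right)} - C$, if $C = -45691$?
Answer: $45691 + 129 \sqrt{129} \approx 47156.0$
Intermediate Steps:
$l{\left(Q \right)} = Q^{\frac{3}{2}}$
$l{\left(129 \right)} - C = 129^{\frac{3}{2}} - -45691 = 129 \sqrt{129} + 45691 = 45691 + 129 \sqrt{129}$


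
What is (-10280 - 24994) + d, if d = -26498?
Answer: -61772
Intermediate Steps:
(-10280 - 24994) + d = (-10280 - 24994) - 26498 = -35274 - 26498 = -61772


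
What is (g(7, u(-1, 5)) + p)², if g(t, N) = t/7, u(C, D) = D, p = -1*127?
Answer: 15876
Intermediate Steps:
p = -127
g(t, N) = t/7 (g(t, N) = t*(⅐) = t/7)
(g(7, u(-1, 5)) + p)² = ((⅐)*7 - 127)² = (1 - 127)² = (-126)² = 15876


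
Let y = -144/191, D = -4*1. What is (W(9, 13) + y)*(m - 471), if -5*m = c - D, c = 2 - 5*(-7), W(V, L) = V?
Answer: -754740/191 ≈ -3951.5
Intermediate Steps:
D = -4
c = 37 (c = 2 + 35 = 37)
y = -144/191 (y = -144*1/191 = -144/191 ≈ -0.75393)
m = -41/5 (m = -(37 - 1*(-4))/5 = -(37 + 4)/5 = -1/5*41 = -41/5 ≈ -8.2000)
(W(9, 13) + y)*(m - 471) = (9 - 144/191)*(-41/5 - 471) = (1575/191)*(-2396/5) = -754740/191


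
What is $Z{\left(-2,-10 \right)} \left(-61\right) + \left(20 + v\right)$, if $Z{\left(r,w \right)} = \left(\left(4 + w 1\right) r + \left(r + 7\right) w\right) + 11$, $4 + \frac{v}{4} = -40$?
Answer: $1491$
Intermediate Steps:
$v = -176$ ($v = -16 + 4 \left(-40\right) = -16 - 160 = -176$)
$Z{\left(r,w \right)} = 11 + r \left(4 + w\right) + w \left(7 + r\right)$ ($Z{\left(r,w \right)} = \left(\left(4 + w\right) r + \left(7 + r\right) w\right) + 11 = \left(r \left(4 + w\right) + w \left(7 + r\right)\right) + 11 = 11 + r \left(4 + w\right) + w \left(7 + r\right)$)
$Z{\left(-2,-10 \right)} \left(-61\right) + \left(20 + v\right) = \left(11 + 4 \left(-2\right) + 7 \left(-10\right) + 2 \left(-2\right) \left(-10\right)\right) \left(-61\right) + \left(20 - 176\right) = \left(11 - 8 - 70 + 40\right) \left(-61\right) - 156 = \left(-27\right) \left(-61\right) - 156 = 1647 - 156 = 1491$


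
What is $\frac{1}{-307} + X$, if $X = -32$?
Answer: $- \frac{9825}{307} \approx -32.003$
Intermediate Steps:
$\frac{1}{-307} + X = \frac{1}{-307} - 32 = - \frac{1}{307} - 32 = - \frac{9825}{307}$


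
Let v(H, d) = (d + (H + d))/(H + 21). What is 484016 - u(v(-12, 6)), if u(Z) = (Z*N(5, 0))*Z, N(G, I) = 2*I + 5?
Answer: 484016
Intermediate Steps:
N(G, I) = 5 + 2*I
v(H, d) = (H + 2*d)/(21 + H)
u(Z) = 5*Z**2 (u(Z) = (Z*(5 + 2*0))*Z = (Z*(5 + 0))*Z = (Z*5)*Z = (5*Z)*Z = 5*Z**2)
484016 - u(v(-12, 6)) = 484016 - 5*((-12 + 2*6)/(21 - 12))**2 = 484016 - 5*((-12 + 12)/9)**2 = 484016 - 5*((1/9)*0)**2 = 484016 - 5*0**2 = 484016 - 5*0 = 484016 - 1*0 = 484016 + 0 = 484016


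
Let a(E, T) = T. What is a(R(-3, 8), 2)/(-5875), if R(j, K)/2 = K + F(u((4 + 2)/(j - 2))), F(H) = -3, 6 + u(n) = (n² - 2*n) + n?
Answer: -2/5875 ≈ -0.00034043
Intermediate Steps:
u(n) = -6 + n² - n (u(n) = -6 + ((n² - 2*n) + n) = -6 + (n² - n) = -6 + n² - n)
R(j, K) = -6 + 2*K (R(j, K) = 2*(K - 3) = 2*(-3 + K) = -6 + 2*K)
a(R(-3, 8), 2)/(-5875) = 2/(-5875) = 2*(-1/5875) = -2/5875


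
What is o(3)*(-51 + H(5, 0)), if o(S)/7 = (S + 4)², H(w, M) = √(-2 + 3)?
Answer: -17150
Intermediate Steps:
H(w, M) = 1 (H(w, M) = √1 = 1)
o(S) = 7*(4 + S)² (o(S) = 7*(S + 4)² = 7*(4 + S)²)
o(3)*(-51 + H(5, 0)) = (7*(4 + 3)²)*(-51 + 1) = (7*7²)*(-50) = (7*49)*(-50) = 343*(-50) = -17150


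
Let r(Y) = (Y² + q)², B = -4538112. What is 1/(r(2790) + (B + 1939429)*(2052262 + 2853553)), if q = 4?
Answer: 1/47843617041171 ≈ 2.0901e-14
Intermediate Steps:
r(Y) = (4 + Y²)² (r(Y) = (Y² + 4)² = (4 + Y²)²)
1/(r(2790) + (B + 1939429)*(2052262 + 2853553)) = 1/((4 + 2790²)² + (-4538112 + 1939429)*(2052262 + 2853553)) = 1/((4 + 7784100)² - 2598683*4905815) = 1/(7784104² - 12748658041645) = 1/(60592275082816 - 12748658041645) = 1/47843617041171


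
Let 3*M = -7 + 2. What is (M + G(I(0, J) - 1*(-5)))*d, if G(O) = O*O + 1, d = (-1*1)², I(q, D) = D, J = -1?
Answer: 46/3 ≈ 15.333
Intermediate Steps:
d = 1 (d = (-1)² = 1)
G(O) = 1 + O² (G(O) = O² + 1 = 1 + O²)
M = -5/3 (M = (-7 + 2)/3 = (⅓)*(-5) = -5/3 ≈ -1.6667)
(M + G(I(0, J) - 1*(-5)))*d = (-5/3 + (1 + (-1 - 1*(-5))²))*1 = (-5/3 + (1 + (-1 + 5)²))*1 = (-5/3 + (1 + 4²))*1 = (-5/3 + (1 + 16))*1 = (-5/3 + 17)*1 = (46/3)*1 = 46/3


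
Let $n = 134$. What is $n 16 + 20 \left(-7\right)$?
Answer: $2004$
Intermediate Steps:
$n 16 + 20 \left(-7\right) = 134 \cdot 16 + 20 \left(-7\right) = 2144 - 140 = 2004$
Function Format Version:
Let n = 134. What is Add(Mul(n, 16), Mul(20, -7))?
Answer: 2004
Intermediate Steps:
Add(Mul(n, 16), Mul(20, -7)) = Add(Mul(134, 16), Mul(20, -7)) = Add(2144, -140) = 2004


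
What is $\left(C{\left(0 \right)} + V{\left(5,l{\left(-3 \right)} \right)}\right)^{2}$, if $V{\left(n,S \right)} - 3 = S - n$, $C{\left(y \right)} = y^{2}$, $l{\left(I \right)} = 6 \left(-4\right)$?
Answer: $676$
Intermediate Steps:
$l{\left(I \right)} = -24$
$V{\left(n,S \right)} = 3 + S - n$ ($V{\left(n,S \right)} = 3 + \left(S - n\right) = 3 + S - n$)
$\left(C{\left(0 \right)} + V{\left(5,l{\left(-3 \right)} \right)}\right)^{2} = \left(0^{2} - 26\right)^{2} = \left(0 - 26\right)^{2} = \left(-26\right)^{2} = 676$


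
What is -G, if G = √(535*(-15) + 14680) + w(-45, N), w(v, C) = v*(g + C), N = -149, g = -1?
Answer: -6750 - 11*√55 ≈ -6831.6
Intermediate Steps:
w(v, C) = v*(-1 + C)
G = 6750 + 11*√55 (G = √(535*(-15) + 14680) - 45*(-1 - 149) = √(-8025 + 14680) - 45*(-150) = √6655 + 6750 = 11*√55 + 6750 = 6750 + 11*√55 ≈ 6831.6)
-G = -(6750 + 11*√55) = -6750 - 11*√55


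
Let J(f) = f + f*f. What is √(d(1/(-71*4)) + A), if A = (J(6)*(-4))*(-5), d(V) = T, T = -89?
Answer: √751 ≈ 27.404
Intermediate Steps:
J(f) = f + f²
d(V) = -89
A = 840 (A = ((6*(1 + 6))*(-4))*(-5) = ((6*7)*(-4))*(-5) = (42*(-4))*(-5) = -168*(-5) = 840)
√(d(1/(-71*4)) + A) = √(-89 + 840) = √751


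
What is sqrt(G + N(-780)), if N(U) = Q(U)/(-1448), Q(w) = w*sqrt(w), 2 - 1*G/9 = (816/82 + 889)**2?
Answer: sqrt(-400533226966863 + 59330895*I*sqrt(195))/7421 ≈ 0.0027892 + 2696.9*I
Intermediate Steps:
G = -12225915783/1681 (G = 18 - 9*(816/82 + 889)**2 = 18 - 9*(816*(1/82) + 889)**2 = 18 - 9*(408/41 + 889)**2 = 18 - 9*(36857/41)**2 = 18 - 9*1358438449/1681 = 18 - 12225946041/1681 = -12225915783/1681 ≈ -7.2730e+6)
Q(w) = w**(3/2)
N(U) = -U**(3/2)/1448 (N(U) = U**(3/2)/(-1448) = U**(3/2)*(-1/1448) = -U**(3/2)/1448)
sqrt(G + N(-780)) = sqrt(-12225915783/1681 - (-195)*I*sqrt(195)/181) = sqrt(-12225915783/1681 + 195*I*sqrt(195)/181)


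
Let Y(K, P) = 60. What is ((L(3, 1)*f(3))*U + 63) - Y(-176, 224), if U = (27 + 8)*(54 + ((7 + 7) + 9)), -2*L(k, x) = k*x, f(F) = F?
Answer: -24249/2 ≈ -12125.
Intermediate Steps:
L(k, x) = -k*x/2
U = 2695 (U = 35*(54 + (14 + 9)) = 35*(54 + 23) = 35*77 = 2695)
((L(3, 1)*f(3))*U + 63) - Y(-176, 224) = ((-1/2*3*1*3)*2695 + 63) - 1*60 = (-3/2*3*2695 + 63) - 60 = (-9/2*2695 + 63) - 60 = (-24255/2 + 63) - 60 = -24129/2 - 60 = -24249/2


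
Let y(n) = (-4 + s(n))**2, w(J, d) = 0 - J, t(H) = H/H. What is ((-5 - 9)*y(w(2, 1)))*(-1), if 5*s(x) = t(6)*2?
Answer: 4536/25 ≈ 181.44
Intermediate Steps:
t(H) = 1
s(x) = 2/5 (s(x) = (1*2)/5 = (1/5)*2 = 2/5)
w(J, d) = -J
y(n) = 324/25 (y(n) = (-4 + 2/5)**2 = (-18/5)**2 = 324/25)
((-5 - 9)*y(w(2, 1)))*(-1) = ((-5 - 9)*(324/25))*(-1) = -14*324/25*(-1) = -4536/25*(-1) = 4536/25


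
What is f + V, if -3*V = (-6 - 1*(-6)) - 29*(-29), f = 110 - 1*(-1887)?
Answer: 5150/3 ≈ 1716.7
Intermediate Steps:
f = 1997 (f = 110 + 1887 = 1997)
V = -841/3 (V = -((-6 - 1*(-6)) - 29*(-29))/3 = -((-6 + 6) + 841)/3 = -(0 + 841)/3 = -⅓*841 = -841/3 ≈ -280.33)
f + V = 1997 - 841/3 = 5150/3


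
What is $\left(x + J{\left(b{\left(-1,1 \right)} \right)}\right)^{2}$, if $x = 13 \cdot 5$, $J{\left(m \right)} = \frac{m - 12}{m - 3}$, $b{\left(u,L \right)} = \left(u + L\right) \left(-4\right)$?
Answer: $4761$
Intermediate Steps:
$b{\left(u,L \right)} = - 4 L - 4 u$ ($b{\left(u,L \right)} = \left(L + u\right) \left(-4\right) = - 4 L - 4 u$)
$J{\left(m \right)} = \frac{-12 + m}{-3 + m}$
$x = 65$
$\left(x + J{\left(b{\left(-1,1 \right)} \right)}\right)^{2} = \left(65 + \frac{-12 - 0}{-3 - 0}\right)^{2} = \left(65 + \frac{-12 + \left(-4 + 4\right)}{-3 + \left(-4 + 4\right)}\right)^{2} = \left(65 + \frac{-12 + 0}{-3 + 0}\right)^{2} = \left(65 + \frac{1}{-3} \left(-12\right)\right)^{2} = \left(65 - -4\right)^{2} = \left(65 + 4\right)^{2} = 69^{2} = 4761$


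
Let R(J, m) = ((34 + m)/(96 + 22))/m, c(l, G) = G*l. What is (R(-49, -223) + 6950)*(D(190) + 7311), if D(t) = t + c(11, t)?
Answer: 1754025951999/26314 ≈ 6.6658e+7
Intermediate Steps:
D(t) = 12*t (D(t) = t + t*11 = t + 11*t = 12*t)
R(J, m) = (17/59 + m/118)/m (R(J, m) = ((34 + m)/118)/m = ((34 + m)*(1/118))/m = (17/59 + m/118)/m)
(R(-49, -223) + 6950)*(D(190) + 7311) = ((1/118)*(34 - 223)/(-223) + 6950)*(12*190 + 7311) = ((1/118)*(-1/223)*(-189) + 6950)*(2280 + 7311) = (189/26314 + 6950)*9591 = (182882489/26314)*9591 = 1754025951999/26314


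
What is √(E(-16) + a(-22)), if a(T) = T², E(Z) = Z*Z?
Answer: 2*√185 ≈ 27.203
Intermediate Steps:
E(Z) = Z²
√(E(-16) + a(-22)) = √((-16)² + (-22)²) = √(256 + 484) = √740 = 2*√185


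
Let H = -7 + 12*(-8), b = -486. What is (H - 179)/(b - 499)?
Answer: 282/985 ≈ 0.28629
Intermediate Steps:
H = -103 (H = -7 - 96 = -103)
(H - 179)/(b - 499) = (-103 - 179)/(-486 - 499) = -282/(-985) = -282*(-1/985) = 282/985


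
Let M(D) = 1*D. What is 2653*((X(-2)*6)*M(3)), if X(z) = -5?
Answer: -238770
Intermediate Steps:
M(D) = D
2653*((X(-2)*6)*M(3)) = 2653*(-5*6*3) = 2653*(-30*3) = 2653*(-90) = -238770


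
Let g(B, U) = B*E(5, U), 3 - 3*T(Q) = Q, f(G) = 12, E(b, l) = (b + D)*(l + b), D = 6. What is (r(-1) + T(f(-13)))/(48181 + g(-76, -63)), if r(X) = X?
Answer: -4/96669 ≈ -4.1378e-5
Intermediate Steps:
E(b, l) = (6 + b)*(b + l) (E(b, l) = (b + 6)*(l + b) = (6 + b)*(b + l))
T(Q) = 1 - Q/3
g(B, U) = B*(55 + 11*U) (g(B, U) = B*(5² + 6*5 + 6*U + 5*U) = B*(25 + 30 + 6*U + 5*U) = B*(55 + 11*U))
(r(-1) + T(f(-13)))/(48181 + g(-76, -63)) = (-1 + (1 - ⅓*12))/(48181 + 11*(-76)*(5 - 63)) = (-1 + (1 - 4))/(48181 + 11*(-76)*(-58)) = (-1 - 3)/(48181 + 48488) = -4/96669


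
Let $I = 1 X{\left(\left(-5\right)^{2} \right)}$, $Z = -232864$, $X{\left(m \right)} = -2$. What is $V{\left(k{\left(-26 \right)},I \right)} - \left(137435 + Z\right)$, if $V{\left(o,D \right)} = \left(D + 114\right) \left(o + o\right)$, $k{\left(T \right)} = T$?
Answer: $89605$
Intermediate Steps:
$I = -2$ ($I = 1 \left(-2\right) = -2$)
$V{\left(o,D \right)} = 2 o \left(114 + D\right)$ ($V{\left(o,D \right)} = \left(114 + D\right) 2 o = 2 o \left(114 + D\right)$)
$V{\left(k{\left(-26 \right)},I \right)} - \left(137435 + Z\right) = 2 \left(-26\right) \left(114 - 2\right) - -95429 = 2 \left(-26\right) 112 + \left(-137435 + 232864\right) = -5824 + 95429 = 89605$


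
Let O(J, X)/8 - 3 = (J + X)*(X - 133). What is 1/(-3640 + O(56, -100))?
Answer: 1/78400 ≈ 1.2755e-5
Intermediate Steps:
O(J, X) = 24 + 8*(-133 + X)*(J + X) (O(J, X) = 24 + 8*((J + X)*(X - 133)) = 24 + 8*((J + X)*(-133 + X)) = 24 + 8*((-133 + X)*(J + X)) = 24 + 8*(-133 + X)*(J + X))
1/(-3640 + O(56, -100)) = 1/(-3640 + (24 - 1064*56 - 1064*(-100) + 8*(-100)² + 8*56*(-100))) = 1/(-3640 + (24 - 59584 + 106400 + 8*10000 - 44800)) = 1/(-3640 + (24 - 59584 + 106400 + 80000 - 44800)) = 1/(-3640 + 82040) = 1/78400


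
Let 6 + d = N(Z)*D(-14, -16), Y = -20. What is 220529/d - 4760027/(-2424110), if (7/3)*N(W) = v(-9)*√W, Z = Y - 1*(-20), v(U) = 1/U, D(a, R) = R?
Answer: -133639498507/3636165 ≈ -36753.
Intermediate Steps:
Z = 0 (Z = -20 - 1*(-20) = -20 + 20 = 0)
N(W) = -√W/21 (N(W) = 3*(√W/(-9))/7 = 3*(-√W/9)/7 = -√W/21)
d = -6 (d = -6 - √0/21*(-16) = -6 - 1/21*0*(-16) = -6 + 0*(-16) = -6 + 0 = -6)
220529/d - 4760027/(-2424110) = 220529/(-6) - 4760027/(-2424110) = 220529*(-⅙) - 4760027*(-1/2424110) = -220529/6 + 4760027/2424110 = -133639498507/3636165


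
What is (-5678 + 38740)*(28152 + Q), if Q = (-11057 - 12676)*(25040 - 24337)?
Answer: -550685532114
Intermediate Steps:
Q = -16684299 (Q = -23733*703 = -16684299)
(-5678 + 38740)*(28152 + Q) = (-5678 + 38740)*(28152 - 16684299) = 33062*(-16656147) = -550685532114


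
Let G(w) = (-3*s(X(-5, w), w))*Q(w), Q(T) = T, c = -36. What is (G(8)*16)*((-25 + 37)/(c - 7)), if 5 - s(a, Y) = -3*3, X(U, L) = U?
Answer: 64512/43 ≈ 1500.3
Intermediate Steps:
s(a, Y) = 14 (s(a, Y) = 5 - (-3)*3 = 5 - 1*(-9) = 5 + 9 = 14)
G(w) = -42*w (G(w) = (-3*14)*w = -42*w)
(G(8)*16)*((-25 + 37)/(c - 7)) = (-42*8*16)*((-25 + 37)/(-36 - 7)) = (-336*16)*(12/(-43)) = -64512*(-1)/43 = -5376*(-12/43) = 64512/43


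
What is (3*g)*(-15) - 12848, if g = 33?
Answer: -14333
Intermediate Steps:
(3*g)*(-15) - 12848 = (3*33)*(-15) - 12848 = 99*(-15) - 12848 = -1485 - 12848 = -14333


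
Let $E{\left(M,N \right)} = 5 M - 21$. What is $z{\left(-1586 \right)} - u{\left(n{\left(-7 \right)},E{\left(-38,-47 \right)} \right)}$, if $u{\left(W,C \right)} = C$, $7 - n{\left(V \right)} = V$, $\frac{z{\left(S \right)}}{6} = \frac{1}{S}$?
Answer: $\frac{167320}{793} \approx 211.0$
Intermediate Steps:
$E{\left(M,N \right)} = -21 + 5 M$
$z{\left(S \right)} = \frac{6}{S}$
$n{\left(V \right)} = 7 - V$
$z{\left(-1586 \right)} - u{\left(n{\left(-7 \right)},E{\left(-38,-47 \right)} \right)} = \frac{6}{-1586} - \left(-21 + 5 \left(-38\right)\right) = 6 \left(- \frac{1}{1586}\right) - \left(-21 - 190\right) = - \frac{3}{793} - -211 = - \frac{3}{793} + 211 = \frac{167320}{793}$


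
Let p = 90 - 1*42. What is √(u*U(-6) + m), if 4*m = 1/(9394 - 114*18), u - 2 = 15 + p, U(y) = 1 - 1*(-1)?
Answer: √28030588622/14684 ≈ 11.402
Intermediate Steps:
p = 48 (p = 90 - 42 = 48)
U(y) = 2 (U(y) = 1 + 1 = 2)
u = 65 (u = 2 + (15 + 48) = 2 + 63 = 65)
m = 1/29368 (m = 1/(4*(9394 - 114*18)) = 1/(4*(9394 - 2052)) = (¼)/7342 = (¼)*(1/7342) = 1/29368 ≈ 3.4051e-5)
√(u*U(-6) + m) = √(65*2 + 1/29368) = √(130 + 1/29368) = √(3817841/29368) = √28030588622/14684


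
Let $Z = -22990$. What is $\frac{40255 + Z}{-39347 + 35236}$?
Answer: $- \frac{17265}{4111} \approx -4.1997$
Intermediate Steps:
$\frac{40255 + Z}{-39347 + 35236} = \frac{40255 - 22990}{-39347 + 35236} = \frac{17265}{-4111} = 17265 \left(- \frac{1}{4111}\right) = - \frac{17265}{4111}$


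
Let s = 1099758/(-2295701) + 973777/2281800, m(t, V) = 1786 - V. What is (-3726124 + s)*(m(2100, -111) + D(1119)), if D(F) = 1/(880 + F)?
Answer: -9252103050465826225915999/1308927844132275 ≈ -7.0685e+9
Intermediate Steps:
s = -273926971723/5238330541800 (s = 1099758*(-1/2295701) + 973777*(1/2281800) = -1099758/2295701 + 973777/2281800 = -273926971723/5238330541800 ≈ -0.052293)
(-3726124 + s)*(m(2100, -111) + D(1119)) = (-3726124 - 273926971723/5238330541800)*((1786 - 1*(-111)) + 1/(880 + 1119)) = -19518669425660954923*((1786 + 111) + 1/1999)/5238330541800 = -19518669425660954923*(1897 + 1/1999)/5238330541800 = -19518669425660954923/5238330541800*3792104/1999 = -9252103050465826225915999/1308927844132275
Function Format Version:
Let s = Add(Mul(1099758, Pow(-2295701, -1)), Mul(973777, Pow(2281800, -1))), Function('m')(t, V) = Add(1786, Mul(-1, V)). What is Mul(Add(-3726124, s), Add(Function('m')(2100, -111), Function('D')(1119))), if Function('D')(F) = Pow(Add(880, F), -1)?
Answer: Rational(-9252103050465826225915999, 1308927844132275) ≈ -7.0685e+9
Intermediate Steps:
s = Rational(-273926971723, 5238330541800) (s = Add(Mul(1099758, Rational(-1, 2295701)), Mul(973777, Rational(1, 2281800))) = Add(Rational(-1099758, 2295701), Rational(973777, 2281800)) = Rational(-273926971723, 5238330541800) ≈ -0.052293)
Mul(Add(-3726124, s), Add(Function('m')(2100, -111), Function('D')(1119))) = Mul(Add(-3726124, Rational(-273926971723, 5238330541800)), Add(Add(1786, Mul(-1, -111)), Pow(Add(880, 1119), -1))) = Mul(Rational(-19518669425660954923, 5238330541800), Add(Add(1786, 111), Pow(1999, -1))) = Mul(Rational(-19518669425660954923, 5238330541800), Add(1897, Rational(1, 1999))) = Mul(Rational(-19518669425660954923, 5238330541800), Rational(3792104, 1999)) = Rational(-9252103050465826225915999, 1308927844132275)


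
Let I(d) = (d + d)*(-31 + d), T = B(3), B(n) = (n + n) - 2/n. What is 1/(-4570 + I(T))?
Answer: -9/43594 ≈ -0.00020645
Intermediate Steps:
B(n) = -2/n + 2*n (B(n) = 2*n - 2/n = -2/n + 2*n)
T = 16/3 (T = -2/3 + 2*3 = -2*1/3 + 6 = -2/3 + 6 = 16/3 ≈ 5.3333)
I(d) = 2*d*(-31 + d) (I(d) = (2*d)*(-31 + d) = 2*d*(-31 + d))
1/(-4570 + I(T)) = 1/(-4570 + 2*(16/3)*(-31 + 16/3)) = 1/(-4570 + 2*(16/3)*(-77/3)) = 1/(-4570 - 2464/9) = 1/(-43594/9) = -9/43594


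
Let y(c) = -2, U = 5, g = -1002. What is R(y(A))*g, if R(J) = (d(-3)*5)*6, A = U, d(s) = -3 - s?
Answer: 0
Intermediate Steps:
A = 5
R(J) = 0 (R(J) = ((-3 - 1*(-3))*5)*6 = ((-3 + 3)*5)*6 = (0*5)*6 = 0*6 = 0)
R(y(A))*g = 0*(-1002) = 0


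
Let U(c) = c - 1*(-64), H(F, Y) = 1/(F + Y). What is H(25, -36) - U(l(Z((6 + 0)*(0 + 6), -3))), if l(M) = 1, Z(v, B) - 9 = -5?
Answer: -716/11 ≈ -65.091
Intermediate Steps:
Z(v, B) = 4 (Z(v, B) = 9 - 5 = 4)
U(c) = 64 + c (U(c) = c + 64 = 64 + c)
H(25, -36) - U(l(Z((6 + 0)*(0 + 6), -3))) = 1/(25 - 36) - (64 + 1) = 1/(-11) - 1*65 = -1/11 - 65 = -716/11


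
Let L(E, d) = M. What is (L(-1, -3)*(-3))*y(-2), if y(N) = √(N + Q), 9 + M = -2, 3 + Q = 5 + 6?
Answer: 33*√6 ≈ 80.833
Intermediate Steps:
Q = 8 (Q = -3 + (5 + 6) = -3 + 11 = 8)
M = -11 (M = -9 - 2 = -11)
L(E, d) = -11
y(N) = √(8 + N) (y(N) = √(N + 8) = √(8 + N))
(L(-1, -3)*(-3))*y(-2) = (-11*(-3))*√(8 - 2) = 33*√6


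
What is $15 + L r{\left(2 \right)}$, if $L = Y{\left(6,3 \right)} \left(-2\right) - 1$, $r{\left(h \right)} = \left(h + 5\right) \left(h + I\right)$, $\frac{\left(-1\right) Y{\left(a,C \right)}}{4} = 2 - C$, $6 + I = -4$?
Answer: $519$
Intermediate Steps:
$I = -10$ ($I = -6 - 4 = -10$)
$Y{\left(a,C \right)} = -8 + 4 C$ ($Y{\left(a,C \right)} = - 4 \left(2 - C\right) = -8 + 4 C$)
$r{\left(h \right)} = \left(-10 + h\right) \left(5 + h\right)$ ($r{\left(h \right)} = \left(h + 5\right) \left(h - 10\right) = \left(5 + h\right) \left(-10 + h\right) = \left(-10 + h\right) \left(5 + h\right)$)
$L = -9$ ($L = \left(-8 + 4 \cdot 3\right) \left(-2\right) - 1 = \left(-8 + 12\right) \left(-2\right) - 1 = 4 \left(-2\right) - 1 = -8 - 1 = -9$)
$15 + L r{\left(2 \right)} = 15 - 9 \left(-50 + 2^{2} - 10\right) = 15 - 9 \left(-50 + 4 - 10\right) = 15 - -504 = 15 + 504 = 519$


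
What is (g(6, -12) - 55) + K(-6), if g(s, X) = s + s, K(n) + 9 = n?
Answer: -58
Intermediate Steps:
K(n) = -9 + n
g(s, X) = 2*s
(g(6, -12) - 55) + K(-6) = (2*6 - 55) + (-9 - 6) = (12 - 55) - 15 = -43 - 15 = -58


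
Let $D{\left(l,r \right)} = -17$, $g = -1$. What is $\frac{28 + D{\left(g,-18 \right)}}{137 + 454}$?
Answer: $\frac{11}{591} \approx 0.018613$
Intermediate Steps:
$\frac{28 + D{\left(g,-18 \right)}}{137 + 454} = \frac{28 - 17}{137 + 454} = \frac{11}{591}$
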